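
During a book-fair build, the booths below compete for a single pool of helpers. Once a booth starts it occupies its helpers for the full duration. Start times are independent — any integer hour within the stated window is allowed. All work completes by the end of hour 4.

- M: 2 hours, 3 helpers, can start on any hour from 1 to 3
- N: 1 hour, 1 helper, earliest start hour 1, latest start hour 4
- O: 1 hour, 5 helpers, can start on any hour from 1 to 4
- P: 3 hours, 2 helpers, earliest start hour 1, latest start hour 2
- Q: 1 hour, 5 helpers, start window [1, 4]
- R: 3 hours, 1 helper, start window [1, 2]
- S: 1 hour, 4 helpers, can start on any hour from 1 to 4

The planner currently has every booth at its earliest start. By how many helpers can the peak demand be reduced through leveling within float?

13

Early-start peak: h1:21  h2:6  h3:3  h4:0 ⇒ 21.
Leveled (M@1, N@1, O@3, P@2, Q@4, R@2, S@1): h1:8  h2:6  h3:8  h4:8 ⇒ 8.
Reduction 21 − 8 = 13.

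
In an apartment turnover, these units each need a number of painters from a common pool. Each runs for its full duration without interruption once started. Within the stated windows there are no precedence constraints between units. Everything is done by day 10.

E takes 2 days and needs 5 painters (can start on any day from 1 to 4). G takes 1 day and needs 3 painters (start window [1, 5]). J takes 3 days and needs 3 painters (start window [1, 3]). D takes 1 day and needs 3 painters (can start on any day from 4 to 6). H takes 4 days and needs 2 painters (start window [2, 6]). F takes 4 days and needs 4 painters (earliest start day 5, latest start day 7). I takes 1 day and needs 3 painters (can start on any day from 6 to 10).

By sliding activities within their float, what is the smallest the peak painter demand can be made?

Early-start (E@1, G@1, J@1, D@4, H@2, F@5, I@6) gives peak 11: d1:11  d2:10  d3:5  d4:5  d5:6  d6:7  d7:4  d8:4  d9:0  d10:0.
Shift G→3, J→3, H→5, F→6, I→10.
Schedule E@1, G@3, J@3, D@4, H@5, F@6, I@10: d1:5  d2:5  d3:6  d4:6  d5:5  d6:6  d7:6  d8:6  d9:4  d10:3 — peak 6.
Total painter-days = 52 over 10 days ⇒ peak ≥ ⌈52/10⌉ = 6, so 6 is optimal.

6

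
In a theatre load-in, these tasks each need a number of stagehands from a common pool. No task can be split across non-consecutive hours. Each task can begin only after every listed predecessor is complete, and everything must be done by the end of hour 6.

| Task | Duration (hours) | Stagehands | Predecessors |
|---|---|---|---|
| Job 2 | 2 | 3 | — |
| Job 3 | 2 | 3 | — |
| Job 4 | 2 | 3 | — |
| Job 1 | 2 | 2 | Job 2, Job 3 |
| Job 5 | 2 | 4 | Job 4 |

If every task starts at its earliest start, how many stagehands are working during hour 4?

6

At early start, hour 4 has: Job 1, Job 5.
Demand: 2 + 4 = 6.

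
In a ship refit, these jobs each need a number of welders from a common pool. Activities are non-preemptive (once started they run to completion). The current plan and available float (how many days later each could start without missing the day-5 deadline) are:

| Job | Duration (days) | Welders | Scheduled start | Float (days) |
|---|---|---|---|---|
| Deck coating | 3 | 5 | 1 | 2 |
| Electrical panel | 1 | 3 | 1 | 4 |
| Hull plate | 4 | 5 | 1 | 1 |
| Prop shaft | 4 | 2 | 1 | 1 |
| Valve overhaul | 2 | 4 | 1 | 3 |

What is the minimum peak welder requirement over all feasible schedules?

Early-start (Deck coating@1, Electrical panel@1, Hull plate@1, Prop shaft@1, Valve overhaul@1) gives peak 19: d1:19  d2:16  d3:12  d4:7  d5:0.
Shift Hull plate→2, Valve overhaul→4.
Schedule Deck coating@1, Electrical panel@1, Hull plate@2, Prop shaft@1, Valve overhaul@4: d1:10  d2:12  d3:12  d4:11  d5:9 — peak 12.

12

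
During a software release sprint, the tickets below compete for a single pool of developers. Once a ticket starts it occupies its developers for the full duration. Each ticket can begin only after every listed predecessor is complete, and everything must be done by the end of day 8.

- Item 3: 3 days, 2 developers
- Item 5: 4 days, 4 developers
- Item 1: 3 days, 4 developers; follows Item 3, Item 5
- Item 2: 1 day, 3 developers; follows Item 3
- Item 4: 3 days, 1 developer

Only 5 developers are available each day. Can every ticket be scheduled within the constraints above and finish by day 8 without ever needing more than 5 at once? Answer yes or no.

no

The minimum achievable peak is 6; 5 < 6, so no feasible schedule stays within the cap.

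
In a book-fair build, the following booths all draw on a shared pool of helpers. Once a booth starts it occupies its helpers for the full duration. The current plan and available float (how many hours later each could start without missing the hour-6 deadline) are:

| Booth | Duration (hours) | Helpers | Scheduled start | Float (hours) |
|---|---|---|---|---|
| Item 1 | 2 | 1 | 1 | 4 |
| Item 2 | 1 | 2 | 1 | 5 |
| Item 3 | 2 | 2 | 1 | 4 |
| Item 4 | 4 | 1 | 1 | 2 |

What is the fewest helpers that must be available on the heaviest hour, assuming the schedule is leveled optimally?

Early-start (Item 1@1, Item 2@1, Item 3@1, Item 4@1) gives peak 6: h1:6  h2:4  h3:1  h4:1  h5:0  h6:0.
Shift Item 3→2, Item 4→3.
Schedule Item 1@1, Item 2@1, Item 3@2, Item 4@3: h1:3  h2:3  h3:3  h4:1  h5:1  h6:1 — peak 3.

3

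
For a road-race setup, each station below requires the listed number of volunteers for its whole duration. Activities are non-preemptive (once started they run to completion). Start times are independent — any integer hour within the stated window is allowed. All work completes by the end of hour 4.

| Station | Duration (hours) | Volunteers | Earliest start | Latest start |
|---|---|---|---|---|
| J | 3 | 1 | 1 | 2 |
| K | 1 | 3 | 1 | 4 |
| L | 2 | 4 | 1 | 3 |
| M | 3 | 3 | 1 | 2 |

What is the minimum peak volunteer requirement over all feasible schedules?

Early-start (J@1, K@1, L@1, M@1) gives peak 11: h1:11  h2:8  h3:4  h4:0.
Shift M→2.
Schedule J@1, K@1, L@1, M@2: h1:8  h2:8  h3:4  h4:3 — peak 8.

8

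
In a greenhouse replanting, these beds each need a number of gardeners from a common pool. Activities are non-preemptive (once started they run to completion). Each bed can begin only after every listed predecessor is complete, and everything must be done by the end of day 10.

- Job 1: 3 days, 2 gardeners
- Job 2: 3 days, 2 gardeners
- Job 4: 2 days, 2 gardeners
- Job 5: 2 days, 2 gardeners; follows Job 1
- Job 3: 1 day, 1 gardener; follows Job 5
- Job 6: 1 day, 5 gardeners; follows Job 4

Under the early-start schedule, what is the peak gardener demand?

Early-start schedule: Job 1@1, Job 2@1, Job 4@1, Job 5@4, Job 3@6, Job 6@3.
Load per day: day 1: 6, day 2: 6, day 3: 9, day 4: 2, day 5: 2, day 6: 1, day 7: 0, day 8: 0, day 9: 0, day 10: 0.
Peak is 9.

9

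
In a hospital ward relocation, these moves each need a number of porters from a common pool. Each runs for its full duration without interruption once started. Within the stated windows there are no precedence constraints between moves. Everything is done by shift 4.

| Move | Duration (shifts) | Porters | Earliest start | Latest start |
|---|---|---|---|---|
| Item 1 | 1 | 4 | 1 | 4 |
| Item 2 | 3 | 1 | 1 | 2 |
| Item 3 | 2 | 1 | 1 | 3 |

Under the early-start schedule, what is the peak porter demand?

6

Early-start schedule: Item 1@1, Item 2@1, Item 3@1.
Load per shift: shift 1: 6, shift 2: 2, shift 3: 1, shift 4: 0.
Peak is 6.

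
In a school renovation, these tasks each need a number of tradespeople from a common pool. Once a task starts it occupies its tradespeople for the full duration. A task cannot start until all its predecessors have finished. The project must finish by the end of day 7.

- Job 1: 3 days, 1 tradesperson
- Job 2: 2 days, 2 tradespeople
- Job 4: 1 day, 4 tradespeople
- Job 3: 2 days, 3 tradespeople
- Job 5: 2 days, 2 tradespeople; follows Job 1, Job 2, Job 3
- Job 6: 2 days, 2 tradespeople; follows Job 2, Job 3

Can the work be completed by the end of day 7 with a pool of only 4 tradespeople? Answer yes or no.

yes

Schedule Job 1@1, Job 2@1, Job 4@5, Job 3@3, Job 5@6, Job 6@6: d1:3  d2:3  d3:4  d4:3  d5:4  d6:4  d7:4 — peak 4 ≤ 4.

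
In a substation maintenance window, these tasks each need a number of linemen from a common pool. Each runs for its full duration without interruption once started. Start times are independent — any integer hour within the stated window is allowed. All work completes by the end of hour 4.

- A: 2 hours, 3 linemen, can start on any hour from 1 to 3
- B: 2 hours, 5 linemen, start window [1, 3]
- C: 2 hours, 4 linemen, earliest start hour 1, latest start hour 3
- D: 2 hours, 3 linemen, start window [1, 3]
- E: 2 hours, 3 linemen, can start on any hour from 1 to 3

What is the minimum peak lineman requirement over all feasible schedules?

Early-start (A@1, B@1, C@1, D@1, E@1) gives peak 18: h1:18  h2:18  h3:0  h4:0.
Shift B→3, C→3.
Schedule A@1, B@3, C@3, D@1, E@1: h1:9  h2:9  h3:9  h4:9 — peak 9.
Total lineman-hours = 36 over 4 hours ⇒ peak ≥ ⌈36/4⌉ = 9, so 9 is optimal.

9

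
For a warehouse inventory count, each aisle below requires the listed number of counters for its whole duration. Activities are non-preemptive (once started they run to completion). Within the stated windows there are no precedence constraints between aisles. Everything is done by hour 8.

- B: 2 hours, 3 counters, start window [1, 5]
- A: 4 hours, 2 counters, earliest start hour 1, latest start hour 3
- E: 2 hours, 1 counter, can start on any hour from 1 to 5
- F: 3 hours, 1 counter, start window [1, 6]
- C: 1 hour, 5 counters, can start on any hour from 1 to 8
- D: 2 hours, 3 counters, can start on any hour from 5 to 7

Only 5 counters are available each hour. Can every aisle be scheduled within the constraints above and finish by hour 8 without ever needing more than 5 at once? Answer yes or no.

yes

Schedule B@1, A@1, E@3, F@3, C@6, D@7: h1:5  h2:5  h3:4  h4:4  h5:1  h6:5  h7:3  h8:3 — peak 5 ≤ 5.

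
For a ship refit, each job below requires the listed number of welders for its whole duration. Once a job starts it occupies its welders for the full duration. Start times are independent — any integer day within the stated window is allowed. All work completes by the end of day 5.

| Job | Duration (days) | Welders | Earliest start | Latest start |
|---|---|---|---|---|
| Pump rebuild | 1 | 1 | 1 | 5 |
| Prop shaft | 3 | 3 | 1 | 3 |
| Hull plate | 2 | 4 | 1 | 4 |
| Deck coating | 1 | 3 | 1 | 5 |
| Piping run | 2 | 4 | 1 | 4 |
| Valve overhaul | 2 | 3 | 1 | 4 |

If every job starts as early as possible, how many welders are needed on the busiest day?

Early-start schedule: Pump rebuild@1, Prop shaft@1, Hull plate@1, Deck coating@1, Piping run@1, Valve overhaul@1.
Load per day: day 1: 18, day 2: 14, day 3: 3, day 4: 0, day 5: 0.
Peak is 18.

18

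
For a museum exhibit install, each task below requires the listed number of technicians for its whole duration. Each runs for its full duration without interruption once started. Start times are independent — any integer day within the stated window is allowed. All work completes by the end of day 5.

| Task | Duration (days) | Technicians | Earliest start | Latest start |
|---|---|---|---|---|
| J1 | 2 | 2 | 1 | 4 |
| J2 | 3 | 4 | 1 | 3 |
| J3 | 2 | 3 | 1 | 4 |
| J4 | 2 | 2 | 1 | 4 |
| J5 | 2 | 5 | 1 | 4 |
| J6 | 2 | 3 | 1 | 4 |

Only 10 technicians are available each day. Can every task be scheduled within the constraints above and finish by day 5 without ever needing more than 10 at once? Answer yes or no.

yes

Schedule J1@1, J2@1, J3@1, J4@3, J5@4, J6@3: d1:9  d2:9  d3:9  d4:10  d5:5 — peak 10 ≤ 10.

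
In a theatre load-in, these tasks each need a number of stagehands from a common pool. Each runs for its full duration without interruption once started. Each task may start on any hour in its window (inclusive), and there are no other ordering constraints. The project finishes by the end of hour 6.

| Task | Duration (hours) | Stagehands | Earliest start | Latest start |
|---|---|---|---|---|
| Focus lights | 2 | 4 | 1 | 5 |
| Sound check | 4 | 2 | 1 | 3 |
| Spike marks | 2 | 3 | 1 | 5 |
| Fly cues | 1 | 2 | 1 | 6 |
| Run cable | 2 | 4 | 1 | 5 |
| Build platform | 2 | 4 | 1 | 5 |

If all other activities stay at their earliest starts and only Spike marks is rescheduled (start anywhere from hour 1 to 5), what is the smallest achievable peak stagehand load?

Spike marks@1: h1:19  h2:17  h3:2  h4:2  h5:0  h6:0 → peak 19
Spike marks@2: h1:16  h2:17  h3:5  h4:2  h5:0  h6:0 → peak 17
Spike marks@3: h1:16  h2:14  h3:5  h4:5  h5:0  h6:0 → peak 16
Spike marks@4: h1:16  h2:14  h3:2  h4:5  h5:3  h6:0 → peak 16
Spike marks@5: h1:16  h2:14  h3:2  h4:2  h5:3  h6:3 → peak 16
Best is Spike marks@3, peak 16.

16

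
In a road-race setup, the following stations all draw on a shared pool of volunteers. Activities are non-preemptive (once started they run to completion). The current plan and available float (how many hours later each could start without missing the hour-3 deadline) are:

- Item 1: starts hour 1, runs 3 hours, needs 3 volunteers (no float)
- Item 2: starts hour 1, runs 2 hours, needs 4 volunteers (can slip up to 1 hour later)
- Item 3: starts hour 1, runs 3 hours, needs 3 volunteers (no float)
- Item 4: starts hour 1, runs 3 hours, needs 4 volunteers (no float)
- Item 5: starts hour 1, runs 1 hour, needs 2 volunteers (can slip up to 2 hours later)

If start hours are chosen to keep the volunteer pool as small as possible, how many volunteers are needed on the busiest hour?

Early-start (Item 1@1, Item 2@1, Item 3@1, Item 4@1, Item 5@1) gives peak 16: h1:16  h2:14  h3:10.
Shift Item 5→3.
Schedule Item 1@1, Item 2@1, Item 3@1, Item 4@1, Item 5@3: h1:14  h2:14  h3:12 — peak 14.
Total volunteer-hours = 40 over 3 hours ⇒ peak ≥ ⌈40/3⌉ = 14, so 14 is optimal.

14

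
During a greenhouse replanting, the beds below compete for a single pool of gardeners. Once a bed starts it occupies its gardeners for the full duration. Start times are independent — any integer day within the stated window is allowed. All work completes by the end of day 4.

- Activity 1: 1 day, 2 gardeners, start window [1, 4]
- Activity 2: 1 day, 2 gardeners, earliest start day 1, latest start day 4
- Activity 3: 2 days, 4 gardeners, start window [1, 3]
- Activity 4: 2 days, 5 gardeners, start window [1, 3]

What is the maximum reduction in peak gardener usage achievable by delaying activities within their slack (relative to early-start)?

Early-start peak: d1:13  d2:9  d3:0  d4:0 ⇒ 13.
Leveled (Activity 1@1, Activity 2@2, Activity 3@1, Activity 4@3): d1:6  d2:6  d3:5  d4:5 ⇒ 6.
Reduction 13 − 6 = 7.

7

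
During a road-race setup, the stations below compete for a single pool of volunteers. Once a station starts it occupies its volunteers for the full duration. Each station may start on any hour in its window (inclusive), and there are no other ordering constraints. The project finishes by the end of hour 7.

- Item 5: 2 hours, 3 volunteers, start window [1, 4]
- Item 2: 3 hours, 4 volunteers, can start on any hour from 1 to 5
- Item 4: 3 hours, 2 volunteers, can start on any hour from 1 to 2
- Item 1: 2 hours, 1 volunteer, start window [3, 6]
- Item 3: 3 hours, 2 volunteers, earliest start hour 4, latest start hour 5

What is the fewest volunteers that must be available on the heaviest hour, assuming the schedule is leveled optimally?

Early-start (Item 5@1, Item 2@1, Item 4@1, Item 1@3, Item 3@4) gives peak 9: h1:9  h2:9  h3:7  h4:3  h5:2  h6:2  h7:0.
Shift Item 2→3, Item 1→6.
Schedule Item 5@1, Item 2@3, Item 4@1, Item 1@6, Item 3@4: h1:5  h2:5  h3:6  h4:6  h5:6  h6:3  h7:1 — peak 6.

6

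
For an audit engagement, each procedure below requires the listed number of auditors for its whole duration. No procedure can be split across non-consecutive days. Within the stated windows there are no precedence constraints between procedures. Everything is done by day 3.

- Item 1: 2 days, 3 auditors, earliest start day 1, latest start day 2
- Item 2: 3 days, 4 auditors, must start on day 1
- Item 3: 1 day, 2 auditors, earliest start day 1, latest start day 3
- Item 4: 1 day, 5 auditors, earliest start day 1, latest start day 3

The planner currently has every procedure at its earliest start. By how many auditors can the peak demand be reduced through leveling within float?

Early-start peak: d1:14  d2:7  d3:4 ⇒ 14.
Leveled (Item 1@1, Item 2@1, Item 3@1, Item 4@3): d1:9  d2:7  d3:9 ⇒ 9.
Reduction 14 − 9 = 5.

5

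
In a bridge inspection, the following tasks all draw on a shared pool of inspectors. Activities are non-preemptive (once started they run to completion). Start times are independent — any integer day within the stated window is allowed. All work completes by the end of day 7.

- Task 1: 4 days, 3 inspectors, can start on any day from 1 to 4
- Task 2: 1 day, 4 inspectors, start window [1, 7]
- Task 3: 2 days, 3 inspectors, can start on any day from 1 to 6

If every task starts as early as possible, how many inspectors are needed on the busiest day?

Early-start schedule: Task 1@1, Task 2@1, Task 3@1.
Load per day: day 1: 10, day 2: 6, day 3: 3, day 4: 3, day 5: 0, day 6: 0, day 7: 0.
Peak is 10.

10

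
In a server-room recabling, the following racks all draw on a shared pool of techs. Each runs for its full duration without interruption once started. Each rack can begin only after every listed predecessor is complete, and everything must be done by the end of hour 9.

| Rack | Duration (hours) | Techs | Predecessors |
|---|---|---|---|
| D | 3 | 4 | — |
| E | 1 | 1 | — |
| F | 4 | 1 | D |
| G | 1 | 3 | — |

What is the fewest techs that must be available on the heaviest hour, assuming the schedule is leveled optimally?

Early-start (D@1, E@1, F@4, G@1) gives peak 8: h1:8  h2:4  h3:4  h4:1  h5:1  h6:1  h7:1  h8:0  h9:0.
Shift E→4, G→5.
Schedule D@1, E@4, F@4, G@5: h1:4  h2:4  h3:4  h4:2  h5:4  h6:1  h7:1  h8:0  h9:0 — peak 4.

4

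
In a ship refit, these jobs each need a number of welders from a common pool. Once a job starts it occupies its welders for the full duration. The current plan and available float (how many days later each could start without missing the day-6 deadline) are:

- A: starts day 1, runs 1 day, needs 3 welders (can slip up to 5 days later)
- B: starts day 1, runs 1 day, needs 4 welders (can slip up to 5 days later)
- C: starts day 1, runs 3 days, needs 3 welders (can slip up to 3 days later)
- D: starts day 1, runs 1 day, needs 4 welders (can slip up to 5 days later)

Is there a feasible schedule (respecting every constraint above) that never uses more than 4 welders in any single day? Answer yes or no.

yes

Schedule A@1, B@2, C@3, D@6: d1:3  d2:4  d3:3  d4:3  d5:3  d6:4 — peak 4 ≤ 4.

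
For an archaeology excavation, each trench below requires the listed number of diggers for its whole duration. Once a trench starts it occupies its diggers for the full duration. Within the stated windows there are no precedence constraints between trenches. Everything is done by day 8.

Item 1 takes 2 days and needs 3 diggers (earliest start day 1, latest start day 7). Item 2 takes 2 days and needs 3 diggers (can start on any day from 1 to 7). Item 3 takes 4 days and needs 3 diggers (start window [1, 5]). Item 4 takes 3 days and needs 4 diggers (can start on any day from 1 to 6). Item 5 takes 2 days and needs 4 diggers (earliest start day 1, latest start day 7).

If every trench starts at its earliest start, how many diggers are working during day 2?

17

At early start, day 2 has: Item 1, Item 2, Item 3, Item 4, Item 5.
Demand: 3 + 3 + 3 + 4 + 4 = 17.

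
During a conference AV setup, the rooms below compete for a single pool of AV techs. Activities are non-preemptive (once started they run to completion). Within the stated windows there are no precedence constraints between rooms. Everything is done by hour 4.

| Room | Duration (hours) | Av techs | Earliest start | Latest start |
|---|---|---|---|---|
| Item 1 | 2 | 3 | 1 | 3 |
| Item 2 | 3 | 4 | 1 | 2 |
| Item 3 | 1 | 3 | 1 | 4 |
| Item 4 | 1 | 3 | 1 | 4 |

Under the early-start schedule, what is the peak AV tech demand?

13

Early-start schedule: Item 1@1, Item 2@1, Item 3@1, Item 4@1.
Load per hour: hour 1: 13, hour 2: 7, hour 3: 4, hour 4: 0.
Peak is 13.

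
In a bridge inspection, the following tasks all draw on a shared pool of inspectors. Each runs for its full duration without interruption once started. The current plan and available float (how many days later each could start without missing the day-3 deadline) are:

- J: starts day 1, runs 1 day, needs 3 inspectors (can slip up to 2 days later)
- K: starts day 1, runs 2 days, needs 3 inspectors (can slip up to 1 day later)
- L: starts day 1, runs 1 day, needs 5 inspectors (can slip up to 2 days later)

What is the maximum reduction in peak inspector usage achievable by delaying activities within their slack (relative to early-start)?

5

Early-start peak: d1:11  d2:3  d3:0 ⇒ 11.
Leveled (J@1, K@1, L@3): d1:6  d2:3  d3:5 ⇒ 6.
Reduction 11 − 6 = 5.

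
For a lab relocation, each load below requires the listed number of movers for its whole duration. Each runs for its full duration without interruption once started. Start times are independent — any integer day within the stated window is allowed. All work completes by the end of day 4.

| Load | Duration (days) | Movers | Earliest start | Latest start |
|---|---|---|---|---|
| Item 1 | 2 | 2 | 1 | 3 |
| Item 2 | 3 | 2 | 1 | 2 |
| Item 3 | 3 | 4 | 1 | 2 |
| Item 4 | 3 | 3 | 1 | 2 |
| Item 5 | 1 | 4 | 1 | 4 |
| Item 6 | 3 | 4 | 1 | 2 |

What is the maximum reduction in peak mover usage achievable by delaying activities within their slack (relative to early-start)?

Early-start peak: d1:19  d2:15  d3:13  d4:0 ⇒ 19.
Leveled (Item 1@1, Item 2@1, Item 3@1, Item 4@1, Item 5@1, Item 6@2): d1:15  d2:15  d3:13  d4:4 ⇒ 15.
Reduction 19 − 15 = 4.

4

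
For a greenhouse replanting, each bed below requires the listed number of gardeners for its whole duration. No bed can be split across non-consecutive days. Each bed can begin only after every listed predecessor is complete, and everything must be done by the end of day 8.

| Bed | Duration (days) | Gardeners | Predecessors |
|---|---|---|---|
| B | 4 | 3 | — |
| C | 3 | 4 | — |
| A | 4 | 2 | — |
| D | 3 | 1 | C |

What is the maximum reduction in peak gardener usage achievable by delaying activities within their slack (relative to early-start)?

Early-start peak: d1:9  d2:9  d3:9  d4:6  d5:1  d6:1  d7:0  d8:0 ⇒ 9.
Leveled (B@4, C@1, A@1, D@4): d1:6  d2:6  d3:6  d4:6  d5:4  d6:4  d7:3  d8:0 ⇒ 6.
Reduction 9 − 6 = 3.

3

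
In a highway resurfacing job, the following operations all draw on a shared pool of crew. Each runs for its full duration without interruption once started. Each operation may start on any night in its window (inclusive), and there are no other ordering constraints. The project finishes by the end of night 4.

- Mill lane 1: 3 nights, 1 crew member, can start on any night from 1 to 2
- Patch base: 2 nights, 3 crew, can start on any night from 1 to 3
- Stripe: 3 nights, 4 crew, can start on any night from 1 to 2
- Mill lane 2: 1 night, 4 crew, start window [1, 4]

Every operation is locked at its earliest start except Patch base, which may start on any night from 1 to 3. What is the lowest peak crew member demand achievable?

9

Patch base@1: n1:12  n2:8  n3:5  n4:0 → peak 12
Patch base@2: n1:9  n2:8  n3:8  n4:0 → peak 9
Patch base@3: n1:9  n2:5  n3:8  n4:3 → peak 9
Best is Patch base@2, peak 9.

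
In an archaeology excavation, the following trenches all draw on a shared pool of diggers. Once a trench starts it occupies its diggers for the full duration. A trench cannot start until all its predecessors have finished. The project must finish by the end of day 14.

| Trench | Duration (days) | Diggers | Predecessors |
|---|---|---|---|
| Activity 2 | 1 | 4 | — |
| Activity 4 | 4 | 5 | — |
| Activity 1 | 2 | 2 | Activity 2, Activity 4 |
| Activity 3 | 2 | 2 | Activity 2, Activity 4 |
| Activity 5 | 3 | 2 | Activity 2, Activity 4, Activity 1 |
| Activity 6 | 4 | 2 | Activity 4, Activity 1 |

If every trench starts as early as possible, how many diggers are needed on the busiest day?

9

Early-start schedule: Activity 2@1, Activity 4@1, Activity 1@5, Activity 3@5, Activity 5@7, Activity 6@7.
Load per day: day 1: 9, day 2: 5, day 3: 5, day 4: 5, day 5: 4, day 6: 4, day 7: 4, day 8: 4, day 9: 4, day 10: 2, day 11: 0, day 12: 0, day 13: 0, day 14: 0.
Peak is 9.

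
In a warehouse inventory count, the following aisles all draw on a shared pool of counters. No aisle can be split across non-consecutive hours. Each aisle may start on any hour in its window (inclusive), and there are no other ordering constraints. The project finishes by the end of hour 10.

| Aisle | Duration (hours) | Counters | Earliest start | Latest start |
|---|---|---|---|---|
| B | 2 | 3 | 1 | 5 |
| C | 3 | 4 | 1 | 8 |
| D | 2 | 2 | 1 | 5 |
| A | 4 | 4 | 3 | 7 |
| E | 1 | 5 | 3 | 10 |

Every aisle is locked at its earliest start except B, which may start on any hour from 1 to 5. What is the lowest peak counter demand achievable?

B@1: h1:9  h2:9  h3:13  h4:4  h5:4  h6:4  h7:0  h8:0  h9:0  h10:0 → peak 13
B@2: h1:6  h2:9  h3:16  h4:4  h5:4  h6:4  h7:0  h8:0  h9:0  h10:0 → peak 16
B@3: h1:6  h2:6  h3:16  h4:7  h5:4  h6:4  h7:0  h8:0  h9:0  h10:0 → peak 16
B@4: h1:6  h2:6  h3:13  h4:7  h5:7  h6:4  h7:0  h8:0  h9:0  h10:0 → peak 13
B@5: h1:6  h2:6  h3:13  h4:4  h5:7  h6:7  h7:0  h8:0  h9:0  h10:0 → peak 13
Best is B@1, peak 13.

13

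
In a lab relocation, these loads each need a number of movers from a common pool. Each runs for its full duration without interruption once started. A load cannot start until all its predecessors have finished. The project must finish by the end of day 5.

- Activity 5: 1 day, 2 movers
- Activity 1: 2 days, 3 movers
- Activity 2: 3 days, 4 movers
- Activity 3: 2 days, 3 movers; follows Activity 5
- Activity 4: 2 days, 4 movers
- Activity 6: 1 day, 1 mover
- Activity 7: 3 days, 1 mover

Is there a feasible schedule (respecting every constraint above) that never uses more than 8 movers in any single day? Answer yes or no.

Schedule Activity 5@1, Activity 1@1, Activity 2@3, Activity 3@2, Activity 4@4, Activity 6@1, Activity 7@1: d1:7  d2:7  d3:8  d4:8  d5:8 — peak 8 ≤ 8.

yes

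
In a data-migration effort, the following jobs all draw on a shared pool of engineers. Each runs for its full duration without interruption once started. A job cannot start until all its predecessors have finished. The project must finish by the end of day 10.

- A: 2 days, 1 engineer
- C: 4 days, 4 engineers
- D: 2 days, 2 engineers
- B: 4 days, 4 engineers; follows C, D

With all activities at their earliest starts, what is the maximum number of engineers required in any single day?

7

Early-start schedule: A@1, C@1, D@1, B@5.
Load per day: day 1: 7, day 2: 7, day 3: 4, day 4: 4, day 5: 4, day 6: 4, day 7: 4, day 8: 4, day 9: 0, day 10: 0.
Peak is 7.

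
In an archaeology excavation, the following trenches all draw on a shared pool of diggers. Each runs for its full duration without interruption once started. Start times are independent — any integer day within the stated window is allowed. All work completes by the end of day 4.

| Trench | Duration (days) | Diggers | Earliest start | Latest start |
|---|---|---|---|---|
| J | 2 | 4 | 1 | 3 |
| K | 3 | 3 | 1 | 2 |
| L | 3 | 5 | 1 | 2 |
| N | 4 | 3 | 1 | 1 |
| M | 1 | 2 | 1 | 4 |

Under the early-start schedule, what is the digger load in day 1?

At early start, day 1 has: J, K, L, N, M.
Demand: 4 + 3 + 5 + 3 + 2 = 17.

17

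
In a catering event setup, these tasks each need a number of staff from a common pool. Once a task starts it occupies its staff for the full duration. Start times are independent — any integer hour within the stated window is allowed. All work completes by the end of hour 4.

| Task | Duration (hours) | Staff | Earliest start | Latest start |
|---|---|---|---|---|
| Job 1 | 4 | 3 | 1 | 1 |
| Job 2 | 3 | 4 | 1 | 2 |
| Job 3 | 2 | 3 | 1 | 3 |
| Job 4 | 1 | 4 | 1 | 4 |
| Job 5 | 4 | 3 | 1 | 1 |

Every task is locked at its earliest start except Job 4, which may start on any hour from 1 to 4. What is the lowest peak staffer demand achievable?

13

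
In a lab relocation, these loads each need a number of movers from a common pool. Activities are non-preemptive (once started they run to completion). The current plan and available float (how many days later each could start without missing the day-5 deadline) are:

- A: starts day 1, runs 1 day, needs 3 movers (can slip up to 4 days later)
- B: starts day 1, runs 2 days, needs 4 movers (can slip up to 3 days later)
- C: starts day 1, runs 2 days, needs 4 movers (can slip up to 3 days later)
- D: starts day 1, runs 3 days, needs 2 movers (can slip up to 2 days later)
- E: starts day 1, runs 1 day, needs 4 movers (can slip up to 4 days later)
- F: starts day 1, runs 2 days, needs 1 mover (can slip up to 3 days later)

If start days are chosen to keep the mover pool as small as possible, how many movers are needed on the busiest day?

7

Early-start (A@1, B@1, C@1, D@1, E@1, F@1) gives peak 18: d1:18  d2:11  d3:2  d4:0  d5:0.
Shift C→3, D→2, E→5, F→2.
Schedule A@1, B@1, C@3, D@2, E@5, F@2: d1:7  d2:7  d3:7  d4:6  d5:4 — peak 7.
Total mover-days = 31 over 5 days ⇒ peak ≥ ⌈31/5⌉ = 7, so 7 is optimal.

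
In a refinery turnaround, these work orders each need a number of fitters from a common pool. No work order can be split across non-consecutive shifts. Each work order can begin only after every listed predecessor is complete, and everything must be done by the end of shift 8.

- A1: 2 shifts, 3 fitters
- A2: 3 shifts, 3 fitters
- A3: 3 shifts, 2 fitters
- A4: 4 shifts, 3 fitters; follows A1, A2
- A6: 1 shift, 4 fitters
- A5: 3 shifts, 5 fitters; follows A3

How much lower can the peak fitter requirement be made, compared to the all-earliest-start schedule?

Early-start peak: s1:12  s2:8  s3:5  s4:8  s5:8  s6:8  s7:3  s8:0 ⇒ 12.
Leveled (A1@1, A2@1, A3@1, A4@4, A6@4, A5@5): s1:8  s2:8  s3:5  s4:7  s5:8  s6:8  s7:8  s8:0 ⇒ 8.
Reduction 12 − 8 = 4.

4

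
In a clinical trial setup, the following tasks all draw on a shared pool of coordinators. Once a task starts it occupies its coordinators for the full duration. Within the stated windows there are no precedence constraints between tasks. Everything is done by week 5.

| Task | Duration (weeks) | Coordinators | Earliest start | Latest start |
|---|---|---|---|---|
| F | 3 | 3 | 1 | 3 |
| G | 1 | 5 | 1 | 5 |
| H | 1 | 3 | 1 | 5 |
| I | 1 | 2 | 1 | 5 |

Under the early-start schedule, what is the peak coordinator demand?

13

Early-start schedule: F@1, G@1, H@1, I@1.
Load per week: week 1: 13, week 2: 3, week 3: 3, week 4: 0, week 5: 0.
Peak is 13.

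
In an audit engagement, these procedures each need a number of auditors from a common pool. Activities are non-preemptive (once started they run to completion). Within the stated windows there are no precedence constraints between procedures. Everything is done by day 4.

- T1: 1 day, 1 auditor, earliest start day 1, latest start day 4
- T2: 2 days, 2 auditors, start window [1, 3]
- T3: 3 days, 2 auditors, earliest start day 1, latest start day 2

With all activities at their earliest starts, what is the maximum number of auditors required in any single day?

Early-start schedule: T1@1, T2@1, T3@1.
Load per day: day 1: 5, day 2: 4, day 3: 2, day 4: 0.
Peak is 5.

5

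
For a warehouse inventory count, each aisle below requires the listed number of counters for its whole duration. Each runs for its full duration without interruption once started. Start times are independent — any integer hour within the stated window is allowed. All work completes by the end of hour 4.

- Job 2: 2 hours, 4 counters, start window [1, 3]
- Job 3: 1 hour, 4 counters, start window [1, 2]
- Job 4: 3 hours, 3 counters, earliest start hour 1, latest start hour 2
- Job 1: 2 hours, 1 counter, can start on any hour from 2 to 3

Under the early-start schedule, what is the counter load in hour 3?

4

At early start, hour 3 has: Job 4, Job 1.
Demand: 3 + 1 = 4.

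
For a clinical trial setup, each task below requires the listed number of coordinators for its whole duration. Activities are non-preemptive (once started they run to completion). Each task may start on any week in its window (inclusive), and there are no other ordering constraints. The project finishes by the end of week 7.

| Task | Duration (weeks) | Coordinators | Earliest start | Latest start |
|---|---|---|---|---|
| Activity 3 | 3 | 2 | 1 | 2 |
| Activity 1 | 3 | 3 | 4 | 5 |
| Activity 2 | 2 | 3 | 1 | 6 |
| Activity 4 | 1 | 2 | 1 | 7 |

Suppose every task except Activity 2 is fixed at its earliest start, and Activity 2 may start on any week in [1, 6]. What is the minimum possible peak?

Activity 2@1: w1:7  w2:5  w3:2  w4:3  w5:3  w6:3  w7:0 → peak 7
Activity 2@2: w1:4  w2:5  w3:5  w4:3  w5:3  w6:3  w7:0 → peak 5
Activity 2@3: w1:4  w2:2  w3:5  w4:6  w5:3  w6:3  w7:0 → peak 6
Activity 2@4: w1:4  w2:2  w3:2  w4:6  w5:6  w6:3  w7:0 → peak 6
Activity 2@5: w1:4  w2:2  w3:2  w4:3  w5:6  w6:6  w7:0 → peak 6
Activity 2@6: w1:4  w2:2  w3:2  w4:3  w5:3  w6:6  w7:3 → peak 6
Best is Activity 2@2, peak 5.

5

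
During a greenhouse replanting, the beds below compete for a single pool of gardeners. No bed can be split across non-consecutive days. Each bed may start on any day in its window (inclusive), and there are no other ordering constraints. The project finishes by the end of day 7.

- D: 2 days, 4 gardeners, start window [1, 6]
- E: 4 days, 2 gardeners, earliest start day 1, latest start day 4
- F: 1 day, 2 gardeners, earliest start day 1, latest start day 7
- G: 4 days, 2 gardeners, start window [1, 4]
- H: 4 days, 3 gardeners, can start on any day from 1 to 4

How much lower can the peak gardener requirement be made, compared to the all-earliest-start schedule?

6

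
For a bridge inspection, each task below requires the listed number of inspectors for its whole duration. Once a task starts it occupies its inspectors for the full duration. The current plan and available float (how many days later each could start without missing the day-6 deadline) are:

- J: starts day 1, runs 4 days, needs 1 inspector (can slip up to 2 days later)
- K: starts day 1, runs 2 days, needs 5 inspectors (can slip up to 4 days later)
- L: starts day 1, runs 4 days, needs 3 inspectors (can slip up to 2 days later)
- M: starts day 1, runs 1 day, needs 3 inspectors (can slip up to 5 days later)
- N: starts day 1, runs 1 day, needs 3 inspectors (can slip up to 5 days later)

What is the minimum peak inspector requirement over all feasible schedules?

6

Early-start (J@1, K@1, L@1, M@1, N@1) gives peak 15: d1:15  d2:9  d3:4  d4:4  d5:0  d6:0.
Shift L→3, M→5, N→6.
Schedule J@1, K@1, L@3, M@5, N@6: d1:6  d2:6  d3:4  d4:4  d5:6  d6:6 — peak 6.
Total inspector-days = 32 over 6 days ⇒ peak ≥ ⌈32/6⌉ = 6, so 6 is optimal.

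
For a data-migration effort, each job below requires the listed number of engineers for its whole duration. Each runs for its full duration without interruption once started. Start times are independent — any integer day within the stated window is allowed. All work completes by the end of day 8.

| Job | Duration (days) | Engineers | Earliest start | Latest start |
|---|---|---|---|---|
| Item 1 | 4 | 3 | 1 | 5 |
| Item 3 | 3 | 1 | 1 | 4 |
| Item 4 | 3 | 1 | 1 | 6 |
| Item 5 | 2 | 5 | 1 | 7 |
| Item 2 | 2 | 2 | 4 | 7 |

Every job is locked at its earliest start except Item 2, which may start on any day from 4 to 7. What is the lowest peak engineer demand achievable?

Item 2@4: d1:10  d2:10  d3:5  d4:5  d5:2  d6:0  d7:0  d8:0 → peak 10
Item 2@5: d1:10  d2:10  d3:5  d4:3  d5:2  d6:2  d7:0  d8:0 → peak 10
Item 2@6: d1:10  d2:10  d3:5  d4:3  d5:0  d6:2  d7:2  d8:0 → peak 10
Item 2@7: d1:10  d2:10  d3:5  d4:3  d5:0  d6:0  d7:2  d8:2 → peak 10
Best is Item 2@4, peak 10.

10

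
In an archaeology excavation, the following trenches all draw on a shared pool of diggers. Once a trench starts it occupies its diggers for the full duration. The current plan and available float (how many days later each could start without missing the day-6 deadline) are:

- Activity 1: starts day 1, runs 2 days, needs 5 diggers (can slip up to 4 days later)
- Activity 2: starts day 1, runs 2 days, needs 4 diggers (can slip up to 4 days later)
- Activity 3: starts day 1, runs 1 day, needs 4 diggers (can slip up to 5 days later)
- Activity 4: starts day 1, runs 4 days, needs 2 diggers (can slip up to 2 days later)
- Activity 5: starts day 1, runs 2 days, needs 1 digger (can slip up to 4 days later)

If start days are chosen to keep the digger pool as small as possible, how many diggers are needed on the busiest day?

6

Early-start (Activity 1@1, Activity 2@1, Activity 3@1, Activity 4@1, Activity 5@1) gives peak 16: d1:16  d2:12  d3:2  d4:2  d5:0  d6:0.
Shift Activity 2→3, Activity 3→5, Activity 4→3.
Schedule Activity 1@1, Activity 2@3, Activity 3@5, Activity 4@3, Activity 5@1: d1:6  d2:6  d3:6  d4:6  d5:6  d6:2 — peak 6.
Total digger-days = 32 over 6 days ⇒ peak ≥ ⌈32/6⌉ = 6, so 6 is optimal.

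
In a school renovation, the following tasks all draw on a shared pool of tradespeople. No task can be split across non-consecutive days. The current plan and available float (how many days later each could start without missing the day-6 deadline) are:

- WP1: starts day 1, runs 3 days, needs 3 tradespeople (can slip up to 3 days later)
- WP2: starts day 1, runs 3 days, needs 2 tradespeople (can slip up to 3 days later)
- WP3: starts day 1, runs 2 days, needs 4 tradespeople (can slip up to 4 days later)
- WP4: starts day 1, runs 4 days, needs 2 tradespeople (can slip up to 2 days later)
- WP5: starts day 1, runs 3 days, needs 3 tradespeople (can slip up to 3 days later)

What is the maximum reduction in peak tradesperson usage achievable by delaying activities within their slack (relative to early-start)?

7

Early-start peak: d1:14  d2:14  d3:10  d4:2  d5:0  d6:0 ⇒ 14.
Leveled (WP1@1, WP2@1, WP3@5, WP4@1, WP5@4): d1:7  d2:7  d3:7  d4:5  d5:7  d6:7 ⇒ 7.
Reduction 14 − 7 = 7.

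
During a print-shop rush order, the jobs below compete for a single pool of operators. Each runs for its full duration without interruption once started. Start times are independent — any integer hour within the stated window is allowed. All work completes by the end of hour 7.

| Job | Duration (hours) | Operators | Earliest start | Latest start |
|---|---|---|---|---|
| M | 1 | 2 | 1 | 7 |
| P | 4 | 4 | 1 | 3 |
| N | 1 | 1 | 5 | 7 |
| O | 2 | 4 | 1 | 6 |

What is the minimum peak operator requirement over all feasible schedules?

Early-start (M@1, P@1, N@5, O@1) gives peak 10: h1:10  h2:8  h3:4  h4:4  h5:1  h6:0  h7:0.
Shift M→5, O→6.
Schedule M@5, P@1, N@5, O@6: h1:4  h2:4  h3:4  h4:4  h5:3  h6:4  h7:4 — peak 4.
Total operator-hours = 27 over 7 hours ⇒ peak ≥ ⌈27/7⌉ = 4, so 4 is optimal.

4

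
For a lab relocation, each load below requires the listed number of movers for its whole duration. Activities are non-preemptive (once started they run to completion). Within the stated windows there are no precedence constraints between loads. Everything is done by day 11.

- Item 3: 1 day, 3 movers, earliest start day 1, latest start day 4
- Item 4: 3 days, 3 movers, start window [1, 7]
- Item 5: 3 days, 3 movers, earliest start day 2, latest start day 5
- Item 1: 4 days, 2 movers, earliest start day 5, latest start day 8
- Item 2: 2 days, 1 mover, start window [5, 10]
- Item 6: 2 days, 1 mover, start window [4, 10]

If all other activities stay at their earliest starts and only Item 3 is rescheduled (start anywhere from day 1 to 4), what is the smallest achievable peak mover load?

Item 3@1: d1:6  d2:6  d3:6  d4:4  d5:4  d6:3  d7:2  d8:2  d9:0  d10:0  d11:0 → peak 6
Item 3@2: d1:3  d2:9  d3:6  d4:4  d5:4  d6:3  d7:2  d8:2  d9:0  d10:0  d11:0 → peak 9
Item 3@3: d1:3  d2:6  d3:9  d4:4  d5:4  d6:3  d7:2  d8:2  d9:0  d10:0  d11:0 → peak 9
Item 3@4: d1:3  d2:6  d3:6  d4:7  d5:4  d6:3  d7:2  d8:2  d9:0  d10:0  d11:0 → peak 7
Best is Item 3@1, peak 6.

6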